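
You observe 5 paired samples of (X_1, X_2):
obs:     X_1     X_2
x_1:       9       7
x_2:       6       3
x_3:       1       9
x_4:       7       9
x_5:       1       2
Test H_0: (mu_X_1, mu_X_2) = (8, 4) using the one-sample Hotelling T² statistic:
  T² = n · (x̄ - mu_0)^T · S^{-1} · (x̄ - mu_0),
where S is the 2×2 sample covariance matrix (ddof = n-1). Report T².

Step 1 — sample mean vector:
  mean(X_1) = (9 + 6 + 1 + 7 + 1) / 5 = 24/5 = 4.8
  mean(X_2) = (7 + 3 + 9 + 9 + 2) / 5 = 30/5 = 6
  x̄ = (4.8, 6),  deviation x̄ - mu_0 = (4.8, 6) - (8, 4) = (-3.2, 2).

Step 2 — sample covariance matrix, S[i,j] = (1/(n-1)) · Σ_k (x_{k,i} - mean_i) · (x_{k,j} - mean_j), divisor n-1 = 4:
  S[X_1,X_1] = ((4.2)·(4.2) + (1.2)·(1.2) + (-3.8)·(-3.8) + (2.2)·(2.2) + (-3.8)·(-3.8)) / 4 = 52.8/4 = 13.2
  S[X_1,X_2] = ((4.2)·(1) + (1.2)·(-3) + (-3.8)·(3) + (2.2)·(3) + (-3.8)·(-4)) / 4 = 11/4 = 2.75
  S[X_2,X_2] = ((1)·(1) + (-3)·(-3) + (3)·(3) + (3)·(3) + (-4)·(-4)) / 4 = 44/4 = 11
  S = [[13.2, 2.75],
 [2.75, 11]].

Step 3 — invert S. det(S) = 13.2·11 - (2.75)² = 137.6375.
  S^{-1} = (1/det) · [[d, -b], [-b, a]] = [[0.0799, -0.02],
 [-0.02, 0.0959]].

Step 4 — quadratic form (x̄ - mu_0)^T · S^{-1} · (x̄ - mu_0):
  S^{-1} · (x̄ - mu_0) = (-0.2957, 0.2557),
  (x̄ - mu_0)^T · [...] = (-3.2)·(-0.2957) + (2)·(0.2557) = 1.4577.

Step 5 — scale by n: T² = 5 · 1.4577 = 7.2887.

T² ≈ 7.2887


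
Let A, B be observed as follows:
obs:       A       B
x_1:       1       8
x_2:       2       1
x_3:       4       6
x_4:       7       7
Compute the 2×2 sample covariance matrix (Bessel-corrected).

Step 1 — column means:
  mean(A) = (1 + 2 + 4 + 7) / 4 = 14/4 = 3.5
  mean(B) = (8 + 1 + 6 + 7) / 4 = 22/4 = 5.5

Step 2 — sample covariance S[i,j] = (1/(n-1)) · Σ_k (x_{k,i} - mean_i) · (x_{k,j} - mean_j), with n-1 = 3.
  S[A,A] = ((-2.5)·(-2.5) + (-1.5)·(-1.5) + (0.5)·(0.5) + (3.5)·(3.5)) / 3 = 21/3 = 7
  S[A,B] = ((-2.5)·(2.5) + (-1.5)·(-4.5) + (0.5)·(0.5) + (3.5)·(1.5)) / 3 = 6/3 = 2
  S[B,B] = ((2.5)·(2.5) + (-4.5)·(-4.5) + (0.5)·(0.5) + (1.5)·(1.5)) / 3 = 29/3 = 9.6667

S is symmetric (S[j,i] = S[i,j]). Assembling:

S = [[7, 2],
 [2, 9.6667]]


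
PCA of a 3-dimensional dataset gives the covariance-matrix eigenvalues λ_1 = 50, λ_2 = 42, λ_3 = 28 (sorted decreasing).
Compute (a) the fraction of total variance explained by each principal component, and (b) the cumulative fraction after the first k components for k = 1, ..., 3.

Step 1 — total variance = trace(Sigma) = Σ λ_i = 50 + 42 + 28 = 120.

Step 2 — fraction explained by component i = λ_i / Σ λ:
  PC1: 50/120 = 0.4167
  PC2: 42/120 = 0.35
  PC3: 28/120 = 0.2333

Step 3 — cumulative fraction after k components = (λ_1 + ... + λ_k) / Σ λ:
  k = 1: 50/120 = 0.4167
  k = 2: (50 + 42)/120 = 92/120 = 0.7667
  k = 3: (50 + 42 + 28)/120 = 120/120 = 1

Summary (fraction, with percent):

explained: PC1 0.4167 (41.67%), PC2 0.35 (35%), PC3 0.2333 (23.33%);  cumulative: 0.4167, 0.7667, 1


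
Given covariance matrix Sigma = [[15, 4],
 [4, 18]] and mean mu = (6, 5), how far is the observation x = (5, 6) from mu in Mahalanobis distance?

Step 1 — centre the observation: (x - mu) = (-1, 1).

Step 2 — invert Sigma. det(Sigma) = 15·18 - (4)² = 254.
  Sigma^{-1} = (1/det) · [[d, -b], [-b, a]] = [[0.0709, -0.0157],
 [-0.0157, 0.0591]].

Step 3 — form the quadratic (x - mu)^T · Sigma^{-1} · (x - mu):
  Sigma^{-1} · (x - mu) = (-0.0866, 0.0748).
  (x - mu)^T · [Sigma^{-1} · (x - mu)] = (-1)·(-0.0866) + (1)·(0.0748) = 0.1614.

Step 4 — take square root: d = √(0.1614) ≈ 0.4018.

d(x, mu) = √(0.1614) ≈ 0.4018


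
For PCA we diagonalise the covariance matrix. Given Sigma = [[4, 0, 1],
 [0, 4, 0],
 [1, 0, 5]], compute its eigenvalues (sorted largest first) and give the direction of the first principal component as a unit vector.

Step 1 — characteristic polynomial p(λ) = det(λI - Sigma) = λ³ - tr·λ² + c_1·λ - det, where tr = trace, c_1 = sum of the principal 2×2 minors, det = det(Sigma):
  tr = 4 + 4 + 5 = 13,
  c_1 = (4·4 - (0)²) + (4·5 - (1)²) + (4·5 - (0)²) = 16 + 19 + 20 = 55,
  det = 4·(4·5 - (0)²) - (0)·((0)·5 - (0)·(1)) + (1)·((0)·(0) - 4·(1)) = 4·(20) - (0)·(0) + (1)·(-4) = 76.
  So p(λ) = λ³ - 13λ² + 55λ - 76.
Step 2 — look for an integer root (rational root theorem: any rational root is an integer divisor of 76). Testing λ = 4:
  p(4) = 64 - 208 + 220 - 76 = 0  ✓
  Dividing out (λ - 4): p(λ) = (λ - 4)(λ² - 9λ + 19).
Step 3 — remaining eigenvalues from the quadratic λ² - 9λ + 19 = 0:
  Δ = 9² - 4·19 = 81 - 76 = 5,  λ = (9 ± √5)/2 = (9 ± 2.2361)/2 ≈ 5.618 or 3.382.
  Sorted: λ_1 = 5.618,  λ_2 = 4,  λ_3 = 3.382  (check: sum = 13 = tr ✓).

Step 4 — unit eigenvector for λ_1 ≈ 5.618: v spans the null space of (Sigma - λ_1 I), whose rows are
  r_1 = (-1.618, 0, 1),  r_2 = (0, -1.618, 0),  r_3 = (1, 0, -0.618).
  v is orthogonal to every row, so take v ∝ r_1 × r_2 = ((0)·(0) - (1)·(-1.618), (1)·(0) - (-1.618)·(0), (-1.618)·(-1.618) - (0)·(0)) ≈ (1.618, 0, 2.618).
  Let u = (1.618, 0, 2.618).
  ||u|| = √((1.618)² + (0)² + (2.618)²) = √(9.4721) ≈ 3.0777,  v_1 = u/||u|| ≈ (0.5257, 0, 0.8507) (||v_1|| = 1).

λ_1 = 5.618,  λ_2 = 4,  λ_3 = 3.382;  v_1 ≈ (0.5257, 0, 0.8507)


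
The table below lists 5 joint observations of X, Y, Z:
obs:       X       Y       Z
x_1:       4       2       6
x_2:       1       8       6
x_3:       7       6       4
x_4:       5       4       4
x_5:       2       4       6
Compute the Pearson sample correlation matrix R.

Step 1 — column means:
  mean(X) = (4 + 1 + 7 + 5 + 2) / 5 = 19/5 = 3.8
  mean(Y) = (2 + 8 + 6 + 4 + 4) / 5 = 24/5 = 4.8
  mean(Z) = (6 + 6 + 4 + 4 + 6) / 5 = 26/5 = 5.2

Step 2 — sample variances and covariances s[i,j] = (1/(n-1)) · Σ_k (x_{k,i} - mean_i) · (x_{k,j} - mean_j), with n-1 = 4:
  s[X,X] = ((0.2)·(0.2) + (-2.8)·(-2.8) + (3.2)·(3.2) + (1.2)·(1.2) + (-1.8)·(-1.8)) / 4 = 22.8/4 = 5.7
  s[X,Y] = ((0.2)·(-2.8) + (-2.8)·(3.2) + (3.2)·(1.2) + (1.2)·(-0.8) + (-1.8)·(-0.8)) / 4 = -5.2/4 = -1.3
  s[X,Z] = ((0.2)·(0.8) + (-2.8)·(0.8) + (3.2)·(-1.2) + (1.2)·(-1.2) + (-1.8)·(0.8)) / 4 = -8.8/4 = -2.2
  s[Y,Y] = ((-2.8)·(-2.8) + (3.2)·(3.2) + (1.2)·(1.2) + (-0.8)·(-0.8) + (-0.8)·(-0.8)) / 4 = 20.8/4 = 5.2
  s[Y,Z] = ((-2.8)·(0.8) + (3.2)·(0.8) + (1.2)·(-1.2) + (-0.8)·(-1.2) + (-0.8)·(0.8)) / 4 = -0.8/4 = -0.2
  s[Z,Z] = ((0.8)·(0.8) + (0.8)·(0.8) + (-1.2)·(-1.2) + (-1.2)·(-1.2) + (0.8)·(0.8)) / 4 = 4.8/4 = 1.2
  Sample standard deviations s_i = √(s[i,i]):
  s(X) = √(5.7) = 2.3875
  s(Y) = √(5.2) = 2.2804
  s(Z) = √(1.2) = 1.0954

Step 3 — r_{ij} = s_{ij} / (s_i · s_j):
  r[X,X] = 1 (diagonal).
  r[X,Y] = -1.3 / (2.3875 · 2.2804) = -1.3 / 5.4443 = -0.2388
  r[X,Z] = -2.2 / (2.3875 · 1.0954) = -2.2 / 2.6153 = -0.8412
  r[Y,Y] = 1 (diagonal).
  r[Y,Z] = -0.2 / (2.2804 · 1.0954) = -0.2 / 2.498 = -0.0801
  r[Z,Z] = 1 (diagonal).

R is symmetric with unit diagonal. Assembling:

R = [[1, -0.2388, -0.8412],
 [-0.2388, 1, -0.0801],
 [-0.8412, -0.0801, 1]]


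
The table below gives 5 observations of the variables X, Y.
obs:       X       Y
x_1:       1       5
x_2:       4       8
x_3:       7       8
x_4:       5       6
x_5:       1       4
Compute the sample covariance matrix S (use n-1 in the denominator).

Step 1 — column means:
  mean(X) = (1 + 4 + 7 + 5 + 1) / 5 = 18/5 = 3.6
  mean(Y) = (5 + 8 + 8 + 6 + 4) / 5 = 31/5 = 6.2

Step 2 — sample covariance S[i,j] = (1/(n-1)) · Σ_k (x_{k,i} - mean_i) · (x_{k,j} - mean_j), with n-1 = 4.
  S[X,X] = ((-2.6)·(-2.6) + (0.4)·(0.4) + (3.4)·(3.4) + (1.4)·(1.4) + (-2.6)·(-2.6)) / 4 = 27.2/4 = 6.8
  S[X,Y] = ((-2.6)·(-1.2) + (0.4)·(1.8) + (3.4)·(1.8) + (1.4)·(-0.2) + (-2.6)·(-2.2)) / 4 = 15.4/4 = 3.85
  S[Y,Y] = ((-1.2)·(-1.2) + (1.8)·(1.8) + (1.8)·(1.8) + (-0.2)·(-0.2) + (-2.2)·(-2.2)) / 4 = 12.8/4 = 3.2

S is symmetric (S[j,i] = S[i,j]). Assembling:

S = [[6.8, 3.85],
 [3.85, 3.2]]


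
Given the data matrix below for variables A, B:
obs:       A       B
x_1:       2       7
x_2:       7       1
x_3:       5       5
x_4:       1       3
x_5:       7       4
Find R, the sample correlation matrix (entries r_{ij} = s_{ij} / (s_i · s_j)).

Step 1 — column means:
  mean(A) = (2 + 7 + 5 + 1 + 7) / 5 = 22/5 = 4.4
  mean(B) = (7 + 1 + 5 + 3 + 4) / 5 = 20/5 = 4

Step 2 — sample variances and covariances s[i,j] = (1/(n-1)) · Σ_k (x_{k,i} - mean_i) · (x_{k,j} - mean_j), with n-1 = 4:
  s[A,A] = ((-2.4)·(-2.4) + (2.6)·(2.6) + (0.6)·(0.6) + (-3.4)·(-3.4) + (2.6)·(2.6)) / 4 = 31.2/4 = 7.8
  s[A,B] = ((-2.4)·(3) + (2.6)·(-3) + (0.6)·(1) + (-3.4)·(-1) + (2.6)·(0)) / 4 = -11/4 = -2.75
  s[B,B] = ((3)·(3) + (-3)·(-3) + (1)·(1) + (-1)·(-1) + (0)·(0)) / 4 = 20/4 = 5
  Sample standard deviations s_i = √(s[i,i]):
  s(A) = √(7.8) = 2.7928
  s(B) = √(5) = 2.2361

Step 3 — r_{ij} = s_{ij} / (s_i · s_j):
  r[A,A] = 1 (diagonal).
  r[A,B] = -2.75 / (2.7928 · 2.2361) = -2.75 / 6.245 = -0.4404
  r[B,B] = 1 (diagonal).

R is symmetric with unit diagonal. Assembling:

R = [[1, -0.4404],
 [-0.4404, 1]]


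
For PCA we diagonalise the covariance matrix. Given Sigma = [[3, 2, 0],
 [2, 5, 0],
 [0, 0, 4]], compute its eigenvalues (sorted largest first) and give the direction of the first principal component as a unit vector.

Step 1 — characteristic polynomial p(λ) = det(λI - Sigma) = λ³ - tr·λ² + c_1·λ - det, where tr = trace, c_1 = sum of the principal 2×2 minors, det = det(Sigma):
  tr = 3 + 5 + 4 = 12,
  c_1 = (3·5 - (2)²) + (3·4 - (0)²) + (5·4 - (0)²) = 11 + 12 + 20 = 43,
  det = 3·(5·4 - (0)²) - (2)·((2)·4 - (0)·(0)) + (0)·((2)·(0) - 5·(0)) = 3·(20) - (2)·(8) + (0)·(0) = 44.
  So p(λ) = λ³ - 12λ² + 43λ - 44.
Step 2 — look for an integer root (rational root theorem: any rational root is an integer divisor of 44). Testing λ = 4:
  p(4) = 64 - 192 + 172 - 44 = 0  ✓
  Dividing out (λ - 4): p(λ) = (λ - 4)(λ² - 8λ + 11).
Step 3 — remaining eigenvalues from the quadratic λ² - 8λ + 11 = 0:
  Δ = 8² - 4·11 = 64 - 44 = 20,  λ = (8 ± √20)/2 = (8 ± 4.4721)/2 ≈ 6.2361 or 1.7639.
  Sorted: λ_1 = 6.2361,  λ_2 = 4,  λ_3 = 1.7639  (check: sum = 12 = tr ✓).

Step 4 — unit eigenvector for λ_1 ≈ 6.2361: v spans the null space of (Sigma - λ_1 I), whose rows are
  r_1 = (-3.2361, 2, 0),  r_2 = (2, -1.2361, 0),  r_3 = (0, 0, -2.2361).
  v is orthogonal to every row, so take v ∝ r_1 × r_3 = ((2)·(-2.2361) - (0)·(0), (0)·(0) - (-3.2361)·(-2.2361), (-3.2361)·(0) - (2)·(0)) ≈ (-4.4721, -7.2361, 0).
  Rescale (multiply by -1 so the first nonzero entry is positive): u = (4.4721, 7.2361, 0).
  ||u|| = √((4.4721)² + (7.2361)² + (0)²) = √(72.3607) ≈ 8.5065,  v_1 = u/||u|| ≈ (0.5257, 0.8507, 0) (||v_1|| = 1).

λ_1 = 6.2361,  λ_2 = 4,  λ_3 = 1.7639;  v_1 ≈ (0.5257, 0.8507, 0)


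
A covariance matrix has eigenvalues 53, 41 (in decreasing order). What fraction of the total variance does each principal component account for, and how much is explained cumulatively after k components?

Step 1 — total variance = trace(Sigma) = Σ λ_i = 53 + 41 = 94.

Step 2 — fraction explained by component i = λ_i / Σ λ:
  PC1: 53/94 = 0.5638
  PC2: 41/94 = 0.4362

Step 3 — cumulative fraction after k components = (λ_1 + ... + λ_k) / Σ λ:
  k = 1: 53/94 = 0.5638
  k = 2: (53 + 41)/94 = 94/94 = 1

Summary (fraction, with percent):

explained: PC1 0.5638 (56.38%), PC2 0.4362 (43.62%);  cumulative: 0.5638, 1


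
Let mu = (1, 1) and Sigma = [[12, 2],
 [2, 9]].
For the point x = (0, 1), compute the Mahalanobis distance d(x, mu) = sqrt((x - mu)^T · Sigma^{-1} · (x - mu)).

Step 1 — centre the observation: (x - mu) = (-1, 0).

Step 2 — invert Sigma. det(Sigma) = 12·9 - (2)² = 104.
  Sigma^{-1} = (1/det) · [[d, -b], [-b, a]] = [[0.0865, -0.0192],
 [-0.0192, 0.1154]].

Step 3 — form the quadratic (x - mu)^T · Sigma^{-1} · (x - mu):
  Sigma^{-1} · (x - mu) = (-0.0865, 0.0192).
  (x - mu)^T · [Sigma^{-1} · (x - mu)] = (-1)·(-0.0865) + (0)·(0.0192) = 0.0865.

Step 4 — take square root: d = √(0.0865) ≈ 0.2942.

d(x, mu) = √(0.0865) ≈ 0.2942


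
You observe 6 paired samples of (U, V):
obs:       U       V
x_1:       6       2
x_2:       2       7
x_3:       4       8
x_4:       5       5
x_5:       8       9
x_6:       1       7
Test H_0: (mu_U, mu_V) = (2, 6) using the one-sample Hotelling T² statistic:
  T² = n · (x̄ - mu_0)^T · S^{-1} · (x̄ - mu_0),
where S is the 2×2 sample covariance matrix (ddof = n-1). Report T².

Step 1 — sample mean vector:
  mean(U) = (6 + 2 + 4 + 5 + 8 + 1) / 6 = 26/6 = 4.3333
  mean(V) = (2 + 7 + 8 + 5 + 9 + 7) / 6 = 38/6 = 6.3333
  x̄ = (4.3333, 6.3333),  deviation x̄ - mu_0 = (4.3333, 6.3333) - (2, 6) = (2.3333, 0.3333).

Step 2 — sample covariance matrix, S[i,j] = (1/(n-1)) · Σ_k (x_{k,i} - mean_i) · (x_{k,j} - mean_j), divisor n-1 = 5:
  S[U,U] = ((1.6667)·(1.6667) + (-2.3333)·(-2.3333) + (-0.3333)·(-0.3333) + (0.6667)·(0.6667) + (3.6667)·(3.6667) + (-3.3333)·(-3.3333)) / 5 = 33.3333/5 = 6.6667
  S[U,V] = ((1.6667)·(-4.3333) + (-2.3333)·(0.6667) + (-0.3333)·(1.6667) + (0.6667)·(-1.3333) + (3.6667)·(2.6667) + (-3.3333)·(0.6667)) / 5 = -2.6667/5 = -0.5333
  S[V,V] = ((-4.3333)·(-4.3333) + (0.6667)·(0.6667) + (1.6667)·(1.6667) + (-1.3333)·(-1.3333) + (2.6667)·(2.6667) + (0.6667)·(0.6667)) / 5 = 31.3333/5 = 6.2667
  S = [[6.6667, -0.5333],
 [-0.5333, 6.2667]].

Step 3 — invert S. det(S) = 6.6667·6.2667 - (-0.5333)² = 41.4933.
  S^{-1} = (1/det) · [[d, -b], [-b, a]] = [[0.151, 0.0129],
 [0.0129, 0.1607]].

Step 4 — quadratic form (x̄ - mu_0)^T · S^{-1} · (x̄ - mu_0):
  S^{-1} · (x̄ - mu_0) = (0.3567, 0.0835),
  (x̄ - mu_0)^T · [...] = (2.3333)·(0.3567) + (0.3333)·(0.0835) = 0.8601.

Step 5 — scale by n: T² = 6 · 0.8601 = 5.1607.

T² ≈ 5.1607


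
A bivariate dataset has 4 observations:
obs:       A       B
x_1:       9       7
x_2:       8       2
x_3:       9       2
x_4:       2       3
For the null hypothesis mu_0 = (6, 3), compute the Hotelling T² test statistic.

Step 1 — sample mean vector:
  mean(A) = (9 + 8 + 9 + 2) / 4 = 28/4 = 7
  mean(B) = (7 + 2 + 2 + 3) / 4 = 14/4 = 3.5
  x̄ = (7, 3.5),  deviation x̄ - mu_0 = (7, 3.5) - (6, 3) = (1, 0.5).

Step 2 — sample covariance matrix, S[i,j] = (1/(n-1)) · Σ_k (x_{k,i} - mean_i) · (x_{k,j} - mean_j), divisor n-1 = 3:
  S[A,A] = ((2)·(2) + (1)·(1) + (2)·(2) + (-5)·(-5)) / 3 = 34/3 = 11.3333
  S[A,B] = ((2)·(3.5) + (1)·(-1.5) + (2)·(-1.5) + (-5)·(-0.5)) / 3 = 5/3 = 1.6667
  S[B,B] = ((3.5)·(3.5) + (-1.5)·(-1.5) + (-1.5)·(-1.5) + (-0.5)·(-0.5)) / 3 = 17/3 = 5.6667
  S = [[11.3333, 1.6667],
 [1.6667, 5.6667]].

Step 3 — invert S. det(S) = 11.3333·5.6667 - (1.6667)² = 61.4444.
  S^{-1} = (1/det) · [[d, -b], [-b, a]] = [[0.0922, -0.0271],
 [-0.0271, 0.1844]].

Step 4 — quadratic form (x̄ - mu_0)^T · S^{-1} · (x̄ - mu_0):
  S^{-1} · (x̄ - mu_0) = (0.0787, 0.0651),
  (x̄ - mu_0)^T · [...] = (1)·(0.0787) + (0.5)·(0.0651) = 0.1112.

Step 5 — scale by n: T² = 4 · 0.1112 = 0.4448.

T² ≈ 0.4448


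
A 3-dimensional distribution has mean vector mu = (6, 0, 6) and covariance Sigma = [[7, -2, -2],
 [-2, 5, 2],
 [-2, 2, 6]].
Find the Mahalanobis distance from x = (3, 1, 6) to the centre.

Step 1 — centre the observation: (x - mu) = (-3, 1, 0).

Step 2 — invert Sigma (cofactor / det for 3×3, or solve directly):
  Sigma^{-1} = [[0.1688, 0.0519, 0.039],
 [0.0519, 0.2468, -0.0649],
 [0.039, -0.0649, 0.2013]].

Step 3 — form the quadratic (x - mu)^T · Sigma^{-1} · (x - mu):
  Sigma^{-1} · (x - mu) = (-0.4545, 0.0909, -0.1818).
  (x - mu)^T · [Sigma^{-1} · (x - mu)] = (-3)·(-0.4545) + (1)·(0.0909) + (0)·(-0.1818) = 1.4545.

Step 4 — take square root: d = √(1.4545) ≈ 1.206.

d(x, mu) = √(1.4545) ≈ 1.206


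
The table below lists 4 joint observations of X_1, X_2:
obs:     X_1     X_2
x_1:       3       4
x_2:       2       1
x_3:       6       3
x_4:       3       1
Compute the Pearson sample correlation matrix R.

Step 1 — column means:
  mean(X_1) = (3 + 2 + 6 + 3) / 4 = 14/4 = 3.5
  mean(X_2) = (4 + 1 + 3 + 1) / 4 = 9/4 = 2.25

Step 2 — sample variances and covariances s[i,j] = (1/(n-1)) · Σ_k (x_{k,i} - mean_i) · (x_{k,j} - mean_j), with n-1 = 3:
  s[X_1,X_1] = ((-0.5)·(-0.5) + (-1.5)·(-1.5) + (2.5)·(2.5) + (-0.5)·(-0.5)) / 3 = 9/3 = 3
  s[X_1,X_2] = ((-0.5)·(1.75) + (-1.5)·(-1.25) + (2.5)·(0.75) + (-0.5)·(-1.25)) / 3 = 3.5/3 = 1.1667
  s[X_2,X_2] = ((1.75)·(1.75) + (-1.25)·(-1.25) + (0.75)·(0.75) + (-1.25)·(-1.25)) / 3 = 6.75/3 = 2.25
  Sample standard deviations s_i = √(s[i,i]):
  s(X_1) = √(3) = 1.7321
  s(X_2) = √(2.25) = 1.5

Step 3 — r_{ij} = s_{ij} / (s_i · s_j):
  r[X_1,X_1] = 1 (diagonal).
  r[X_1,X_2] = 1.1667 / (1.7321 · 1.5) = 1.1667 / 2.5981 = 0.4491
  r[X_2,X_2] = 1 (diagonal).

R is symmetric with unit diagonal. Assembling:

R = [[1, 0.4491],
 [0.4491, 1]]


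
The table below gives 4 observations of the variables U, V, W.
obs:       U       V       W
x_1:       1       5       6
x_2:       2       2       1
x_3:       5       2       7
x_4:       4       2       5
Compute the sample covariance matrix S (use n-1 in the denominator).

Step 1 — column means:
  mean(U) = (1 + 2 + 5 + 4) / 4 = 12/4 = 3
  mean(V) = (5 + 2 + 2 + 2) / 4 = 11/4 = 2.75
  mean(W) = (6 + 1 + 7 + 5) / 4 = 19/4 = 4.75

Step 2 — sample covariance S[i,j] = (1/(n-1)) · Σ_k (x_{k,i} - mean_i) · (x_{k,j} - mean_j), with n-1 = 3.
  S[U,U] = ((-2)·(-2) + (-1)·(-1) + (2)·(2) + (1)·(1)) / 3 = 10/3 = 3.3333
  S[U,V] = ((-2)·(2.25) + (-1)·(-0.75) + (2)·(-0.75) + (1)·(-0.75)) / 3 = -6/3 = -2
  S[U,W] = ((-2)·(1.25) + (-1)·(-3.75) + (2)·(2.25) + (1)·(0.25)) / 3 = 6/3 = 2
  S[V,V] = ((2.25)·(2.25) + (-0.75)·(-0.75) + (-0.75)·(-0.75) + (-0.75)·(-0.75)) / 3 = 6.75/3 = 2.25
  S[V,W] = ((2.25)·(1.25) + (-0.75)·(-3.75) + (-0.75)·(2.25) + (-0.75)·(0.25)) / 3 = 3.75/3 = 1.25
  S[W,W] = ((1.25)·(1.25) + (-3.75)·(-3.75) + (2.25)·(2.25) + (0.25)·(0.25)) / 3 = 20.75/3 = 6.9167

S is symmetric (S[j,i] = S[i,j]). Assembling:

S = [[3.3333, -2, 2],
 [-2, 2.25, 1.25],
 [2, 1.25, 6.9167]]


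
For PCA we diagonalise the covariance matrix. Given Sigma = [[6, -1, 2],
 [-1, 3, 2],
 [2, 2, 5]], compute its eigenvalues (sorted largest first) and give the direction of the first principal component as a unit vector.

Step 1 — characteristic polynomial p(λ) = det(λI - Sigma) = λ³ - tr·λ² + c_1·λ - det, where tr = trace, c_1 = sum of the principal 2×2 minors, det = det(Sigma):
  tr = 6 + 3 + 5 = 14,
  c_1 = (6·3 - (-1)²) + (6·5 - (2)²) + (3·5 - (2)²) = 17 + 26 + 11 = 54,
  det = 6·(3·5 - (2)²) - (-1)·((-1)·5 - (2)·(2)) + (2)·((-1)·(2) - 3·(2)) = 6·(11) - (-1)·(-9) + (2)·(-8) = 41.
  So p(λ) = λ³ - 14λ² + 54λ - 41.
Step 2 — look for an integer root (rational root theorem: any rational root is an integer divisor of 41). Testing λ = 1:
  p(1) = 1 - 14 + 54 - 41 = 0  ✓
  Dividing out (λ - 1): p(λ) = (λ - 1)(λ² - 13λ + 41).
Step 3 — remaining eigenvalues from the quadratic λ² - 13λ + 41 = 0:
  Δ = 13² - 4·41 = 169 - 164 = 5,  λ = (13 ± √5)/2 = (13 ± 2.2361)/2 ≈ 7.618 or 5.382.
  Sorted: λ_1 = 7.618,  λ_2 = 5.382,  λ_3 = 1  (check: sum = 14 = tr ✓).

Step 4 — unit eigenvector for λ_1 ≈ 7.618: v spans the null space of (Sigma - λ_1 I), whose rows are
  r_1 = (-1.618, -1, 2),  r_2 = (-1, -4.618, 2),  r_3 = (2, 2, -2.618).
  v is orthogonal to every row, so take v ∝ r_1 × r_2 = ((-1)·(2) - (2)·(-4.618), (2)·(-1) - (-1.618)·(2), (-1.618)·(-4.618) - (-1)·(-1)) ≈ (7.2361, 1.2361, 6.4721).
  Let u = (7.2361, 1.2361, 6.4721).
  ||u|| = √((7.2361)² + (1.2361)² + (6.4721)²) = √(95.7771) ≈ 9.7866,  v_1 = u/||u|| ≈ (0.7394, 0.1263, 0.6613) (||v_1|| = 1).

λ_1 = 7.618,  λ_2 = 5.382,  λ_3 = 1;  v_1 ≈ (0.7394, 0.1263, 0.6613)


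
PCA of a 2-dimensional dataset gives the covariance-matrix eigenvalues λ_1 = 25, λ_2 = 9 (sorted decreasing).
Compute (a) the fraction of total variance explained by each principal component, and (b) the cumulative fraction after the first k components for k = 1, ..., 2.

Step 1 — total variance = trace(Sigma) = Σ λ_i = 25 + 9 = 34.

Step 2 — fraction explained by component i = λ_i / Σ λ:
  PC1: 25/34 = 0.7353
  PC2: 9/34 = 0.2647

Step 3 — cumulative fraction after k components = (λ_1 + ... + λ_k) / Σ λ:
  k = 1: 25/34 = 0.7353
  k = 2: (25 + 9)/34 = 34/34 = 1

Summary (fraction, with percent):

explained: PC1 0.7353 (73.53%), PC2 0.2647 (26.47%);  cumulative: 0.7353, 1


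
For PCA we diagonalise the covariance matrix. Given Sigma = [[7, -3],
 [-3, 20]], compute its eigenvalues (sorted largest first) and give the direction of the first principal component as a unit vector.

Step 1 — characteristic polynomial of 2×2 Sigma:
  det(Sigma - λI) = λ² - trace · λ + det = 0.
  trace = 7 + 20 = 27, det = 7·20 - (-3)² = 131.
Step 2 — discriminant:
  Δ = trace² - 4·det = 729 - 524 = 205.
Step 3 — eigenvalues:
  λ = (trace ± √Δ)/2 = (27 ± 14.3178)/2,
  λ_1 = 20.6589,  λ_2 = 6.3411.

Step 4 — unit eigenvector for λ_1: solve (Sigma - λ_1 I)v = 0. First row:
  (7 - 20.6589)·v_x + (-3)·v_y = 0, i.e. (-13.6589)·v_x + (-3)·v_y = 0,
  so v ∝ (b, λ_1 - a) = (-3, 13.6589); multiply by -1 so the first entry is positive: u = (3, -13.6589).
  ||u|| = √((3)² + (-13.6589)²) = √(195.5658) ≈ 13.9845,
  v_1 = u/||u|| ≈ (0.2145, -0.9767) (||v_1|| = 1).

λ_1 = 20.6589,  λ_2 = 6.3411;  v_1 ≈ (0.2145, -0.9767)


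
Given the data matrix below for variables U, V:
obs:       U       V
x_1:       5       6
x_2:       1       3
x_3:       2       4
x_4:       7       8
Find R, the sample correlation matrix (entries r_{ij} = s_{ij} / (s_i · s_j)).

Step 1 — column means:
  mean(U) = (5 + 1 + 2 + 7) / 4 = 15/4 = 3.75
  mean(V) = (6 + 3 + 4 + 8) / 4 = 21/4 = 5.25

Step 2 — sample variances and covariances s[i,j] = (1/(n-1)) · Σ_k (x_{k,i} - mean_i) · (x_{k,j} - mean_j), with n-1 = 3:
  s[U,U] = ((1.25)·(1.25) + (-2.75)·(-2.75) + (-1.75)·(-1.75) + (3.25)·(3.25)) / 3 = 22.75/3 = 7.5833
  s[U,V] = ((1.25)·(0.75) + (-2.75)·(-2.25) + (-1.75)·(-1.25) + (3.25)·(2.75)) / 3 = 18.25/3 = 6.0833
  s[V,V] = ((0.75)·(0.75) + (-2.25)·(-2.25) + (-1.25)·(-1.25) + (2.75)·(2.75)) / 3 = 14.75/3 = 4.9167
  Sample standard deviations s_i = √(s[i,i]):
  s(U) = √(7.5833) = 2.7538
  s(V) = √(4.9167) = 2.2174

Step 3 — r_{ij} = s_{ij} / (s_i · s_j):
  r[U,U] = 1 (diagonal).
  r[U,V] = 6.0833 / (2.7538 · 2.2174) = 6.0833 / 6.1061 = 0.9963
  r[V,V] = 1 (diagonal).

R is symmetric with unit diagonal. Assembling:

R = [[1, 0.9963],
 [0.9963, 1]]


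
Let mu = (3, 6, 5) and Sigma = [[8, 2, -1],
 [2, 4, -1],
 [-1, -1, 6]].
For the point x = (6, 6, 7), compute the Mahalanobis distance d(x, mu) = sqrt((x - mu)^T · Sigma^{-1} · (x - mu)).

Step 1 — centre the observation: (x - mu) = (3, 0, 2).

Step 2 — invert Sigma (cofactor / det for 3×3, or solve directly):
  Sigma^{-1} = [[0.1438, -0.0687, 0.0125],
 [-0.0687, 0.2937, 0.0375],
 [0.0125, 0.0375, 0.175]].

Step 3 — form the quadratic (x - mu)^T · Sigma^{-1} · (x - mu):
  Sigma^{-1} · (x - mu) = (0.4562, -0.1312, 0.3875).
  (x - mu)^T · [Sigma^{-1} · (x - mu)] = (3)·(0.4562) + (0)·(-0.1312) + (2)·(0.3875) = 2.1437.

Step 4 — take square root: d = √(2.1437) ≈ 1.4642.

d(x, mu) = √(2.1437) ≈ 1.4642


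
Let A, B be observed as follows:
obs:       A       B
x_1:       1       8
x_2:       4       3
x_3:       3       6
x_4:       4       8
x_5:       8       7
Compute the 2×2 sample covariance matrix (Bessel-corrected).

Step 1 — column means:
  mean(A) = (1 + 4 + 3 + 4 + 8) / 5 = 20/5 = 4
  mean(B) = (8 + 3 + 6 + 8 + 7) / 5 = 32/5 = 6.4

Step 2 — sample covariance S[i,j] = (1/(n-1)) · Σ_k (x_{k,i} - mean_i) · (x_{k,j} - mean_j), with n-1 = 4.
  S[A,A] = ((-3)·(-3) + (0)·(0) + (-1)·(-1) + (0)·(0) + (4)·(4)) / 4 = 26/4 = 6.5
  S[A,B] = ((-3)·(1.6) + (0)·(-3.4) + (-1)·(-0.4) + (0)·(1.6) + (4)·(0.6)) / 4 = -2/4 = -0.5
  S[B,B] = ((1.6)·(1.6) + (-3.4)·(-3.4) + (-0.4)·(-0.4) + (1.6)·(1.6) + (0.6)·(0.6)) / 4 = 17.2/4 = 4.3

S is symmetric (S[j,i] = S[i,j]). Assembling:

S = [[6.5, -0.5],
 [-0.5, 4.3]]


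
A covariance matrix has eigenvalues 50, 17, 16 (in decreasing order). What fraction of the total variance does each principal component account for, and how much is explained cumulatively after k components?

Step 1 — total variance = trace(Sigma) = Σ λ_i = 50 + 17 + 16 = 83.

Step 2 — fraction explained by component i = λ_i / Σ λ:
  PC1: 50/83 = 0.6024
  PC2: 17/83 = 0.2048
  PC3: 16/83 = 0.1928

Step 3 — cumulative fraction after k components = (λ_1 + ... + λ_k) / Σ λ:
  k = 1: 50/83 = 0.6024
  k = 2: (50 + 17)/83 = 67/83 = 0.8072
  k = 3: (50 + 17 + 16)/83 = 83/83 = 1

Summary (fraction, with percent):

explained: PC1 0.6024 (60.24%), PC2 0.2048 (20.48%), PC3 0.1928 (19.28%);  cumulative: 0.6024, 0.8072, 1


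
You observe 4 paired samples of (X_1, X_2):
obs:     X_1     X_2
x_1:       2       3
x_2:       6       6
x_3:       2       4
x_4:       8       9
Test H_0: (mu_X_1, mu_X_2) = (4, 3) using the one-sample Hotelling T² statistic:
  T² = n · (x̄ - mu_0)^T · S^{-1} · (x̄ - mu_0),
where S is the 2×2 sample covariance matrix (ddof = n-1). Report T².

Step 1 — sample mean vector:
  mean(X_1) = (2 + 6 + 2 + 8) / 4 = 18/4 = 4.5
  mean(X_2) = (3 + 6 + 4 + 9) / 4 = 22/4 = 5.5
  x̄ = (4.5, 5.5),  deviation x̄ - mu_0 = (4.5, 5.5) - (4, 3) = (0.5, 2.5).

Step 2 — sample covariance matrix, S[i,j] = (1/(n-1)) · Σ_k (x_{k,i} - mean_i) · (x_{k,j} - mean_j), divisor n-1 = 3:
  S[X_1,X_1] = ((-2.5)·(-2.5) + (1.5)·(1.5) + (-2.5)·(-2.5) + (3.5)·(3.5)) / 3 = 27/3 = 9
  S[X_1,X_2] = ((-2.5)·(-2.5) + (1.5)·(0.5) + (-2.5)·(-1.5) + (3.5)·(3.5)) / 3 = 23/3 = 7.6667
  S[X_2,X_2] = ((-2.5)·(-2.5) + (0.5)·(0.5) + (-1.5)·(-1.5) + (3.5)·(3.5)) / 3 = 21/3 = 7
  S = [[9, 7.6667],
 [7.6667, 7]].

Step 3 — invert S. det(S) = 9·7 - (7.6667)² = 4.2222.
  S^{-1} = (1/det) · [[d, -b], [-b, a]] = [[1.6579, -1.8158],
 [-1.8158, 2.1316]].

Step 4 — quadratic form (x̄ - mu_0)^T · S^{-1} · (x̄ - mu_0):
  S^{-1} · (x̄ - mu_0) = (-3.7105, 4.4211),
  (x̄ - mu_0)^T · [...] = (0.5)·(-3.7105) + (2.5)·(4.4211) = 9.1974.

Step 5 — scale by n: T² = 4 · 9.1974 = 36.7895.

T² ≈ 36.7895


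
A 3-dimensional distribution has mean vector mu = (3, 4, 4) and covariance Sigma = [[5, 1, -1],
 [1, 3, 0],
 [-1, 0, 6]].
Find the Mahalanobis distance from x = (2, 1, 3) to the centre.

Step 1 — centre the observation: (x - mu) = (-1, -3, -1).

Step 2 — invert Sigma (cofactor / det for 3×3, or solve directly):
  Sigma^{-1} = [[0.2222, -0.0741, 0.037],
 [-0.0741, 0.358, -0.0123],
 [0.037, -0.0123, 0.1728]].

Step 3 — form the quadratic (x - mu)^T · Sigma^{-1} · (x - mu):
  Sigma^{-1} · (x - mu) = (-0.037, -0.9877, -0.1728).
  (x - mu)^T · [Sigma^{-1} · (x - mu)] = (-1)·(-0.037) + (-3)·(-0.9877) + (-1)·(-0.1728) = 3.1728.

Step 4 — take square root: d = √(3.1728) ≈ 1.7812.

d(x, mu) = √(3.1728) ≈ 1.7812


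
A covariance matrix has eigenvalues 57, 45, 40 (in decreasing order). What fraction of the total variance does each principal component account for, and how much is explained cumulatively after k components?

Step 1 — total variance = trace(Sigma) = Σ λ_i = 57 + 45 + 40 = 142.

Step 2 — fraction explained by component i = λ_i / Σ λ:
  PC1: 57/142 = 0.4014
  PC2: 45/142 = 0.3169
  PC3: 40/142 = 0.2817

Step 3 — cumulative fraction after k components = (λ_1 + ... + λ_k) / Σ λ:
  k = 1: 57/142 = 0.4014
  k = 2: (57 + 45)/142 = 102/142 = 0.7183
  k = 3: (57 + 45 + 40)/142 = 142/142 = 1

Summary (fraction, with percent):

explained: PC1 0.4014 (40.14%), PC2 0.3169 (31.69%), PC3 0.2817 (28.17%);  cumulative: 0.4014, 0.7183, 1


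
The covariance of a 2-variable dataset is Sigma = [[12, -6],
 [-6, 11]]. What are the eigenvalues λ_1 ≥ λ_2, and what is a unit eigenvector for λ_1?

Step 1 — characteristic polynomial of 2×2 Sigma:
  det(Sigma - λI) = λ² - trace · λ + det = 0.
  trace = 12 + 11 = 23, det = 12·11 - (-6)² = 96.
Step 2 — discriminant:
  Δ = trace² - 4·det = 529 - 384 = 145.
Step 3 — eigenvalues:
  λ = (trace ± √Δ)/2 = (23 ± 12.0416)/2,
  λ_1 = 17.5208,  λ_2 = 5.4792.

Step 4 — unit eigenvector for λ_1: solve (Sigma - λ_1 I)v = 0. First row:
  (12 - 17.5208)·v_x + (-6)·v_y = 0, i.e. (-5.5208)·v_x + (-6)·v_y = 0,
  so v ∝ (b, λ_1 - a) = (-6, 5.5208); multiply by -1 so the first entry is positive: u = (6, -5.5208).
  ||u|| = √((6)² + (-5.5208)²) = √(66.4792) ≈ 8.1535,
  v_1 = u/||u|| ≈ (0.7359, -0.6771) (||v_1|| = 1).

λ_1 = 17.5208,  λ_2 = 5.4792;  v_1 ≈ (0.7359, -0.6771)


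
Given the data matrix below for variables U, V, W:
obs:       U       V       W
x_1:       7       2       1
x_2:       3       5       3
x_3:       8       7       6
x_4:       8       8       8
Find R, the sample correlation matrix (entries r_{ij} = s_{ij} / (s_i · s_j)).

Step 1 — column means:
  mean(U) = (7 + 3 + 8 + 8) / 4 = 26/4 = 6.5
  mean(V) = (2 + 5 + 7 + 8) / 4 = 22/4 = 5.5
  mean(W) = (1 + 3 + 6 + 8) / 4 = 18/4 = 4.5

Step 2 — sample variances and covariances s[i,j] = (1/(n-1)) · Σ_k (x_{k,i} - mean_i) · (x_{k,j} - mean_j), with n-1 = 3:
  s[U,U] = ((0.5)·(0.5) + (-3.5)·(-3.5) + (1.5)·(1.5) + (1.5)·(1.5)) / 3 = 17/3 = 5.6667
  s[U,V] = ((0.5)·(-3.5) + (-3.5)·(-0.5) + (1.5)·(1.5) + (1.5)·(2.5)) / 3 = 6/3 = 2
  s[U,W] = ((0.5)·(-3.5) + (-3.5)·(-1.5) + (1.5)·(1.5) + (1.5)·(3.5)) / 3 = 11/3 = 3.6667
  s[V,V] = ((-3.5)·(-3.5) + (-0.5)·(-0.5) + (1.5)·(1.5) + (2.5)·(2.5)) / 3 = 21/3 = 7
  s[V,W] = ((-3.5)·(-3.5) + (-0.5)·(-1.5) + (1.5)·(1.5) + (2.5)·(3.5)) / 3 = 24/3 = 8
  s[W,W] = ((-3.5)·(-3.5) + (-1.5)·(-1.5) + (1.5)·(1.5) + (3.5)·(3.5)) / 3 = 29/3 = 9.6667
  Sample standard deviations s_i = √(s[i,i]):
  s(U) = √(5.6667) = 2.3805
  s(V) = √(7) = 2.6458
  s(W) = √(9.6667) = 3.1091

Step 3 — r_{ij} = s_{ij} / (s_i · s_j):
  r[U,U] = 1 (diagonal).
  r[U,V] = 2 / (2.3805 · 2.6458) = 2 / 6.2981 = 0.3176
  r[U,W] = 3.6667 / (2.3805 · 3.1091) = 3.6667 / 7.4012 = 0.4954
  r[V,V] = 1 (diagonal).
  r[V,W] = 8 / (2.6458 · 3.1091) = 8 / 8.226 = 0.9725
  r[W,W] = 1 (diagonal).

R is symmetric with unit diagonal. Assembling:

R = [[1, 0.3176, 0.4954],
 [0.3176, 1, 0.9725],
 [0.4954, 0.9725, 1]]


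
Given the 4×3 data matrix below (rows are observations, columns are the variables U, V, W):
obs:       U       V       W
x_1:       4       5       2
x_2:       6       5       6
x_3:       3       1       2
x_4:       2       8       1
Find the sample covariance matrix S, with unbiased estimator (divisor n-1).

Step 1 — column means:
  mean(U) = (4 + 6 + 3 + 2) / 4 = 15/4 = 3.75
  mean(V) = (5 + 5 + 1 + 8) / 4 = 19/4 = 4.75
  mean(W) = (2 + 6 + 2 + 1) / 4 = 11/4 = 2.75

Step 2 — sample covariance S[i,j] = (1/(n-1)) · Σ_k (x_{k,i} - mean_i) · (x_{k,j} - mean_j), with n-1 = 3.
  S[U,U] = ((0.25)·(0.25) + (2.25)·(2.25) + (-0.75)·(-0.75) + (-1.75)·(-1.75)) / 3 = 8.75/3 = 2.9167
  S[U,V] = ((0.25)·(0.25) + (2.25)·(0.25) + (-0.75)·(-3.75) + (-1.75)·(3.25)) / 3 = -2.25/3 = -0.75
  S[U,W] = ((0.25)·(-0.75) + (2.25)·(3.25) + (-0.75)·(-0.75) + (-1.75)·(-1.75)) / 3 = 10.75/3 = 3.5833
  S[V,V] = ((0.25)·(0.25) + (0.25)·(0.25) + (-3.75)·(-3.75) + (3.25)·(3.25)) / 3 = 24.75/3 = 8.25
  S[V,W] = ((0.25)·(-0.75) + (0.25)·(3.25) + (-3.75)·(-0.75) + (3.25)·(-1.75)) / 3 = -2.25/3 = -0.75
  S[W,W] = ((-0.75)·(-0.75) + (3.25)·(3.25) + (-0.75)·(-0.75) + (-1.75)·(-1.75)) / 3 = 14.75/3 = 4.9167

S is symmetric (S[j,i] = S[i,j]). Assembling:

S = [[2.9167, -0.75, 3.5833],
 [-0.75, 8.25, -0.75],
 [3.5833, -0.75, 4.9167]]


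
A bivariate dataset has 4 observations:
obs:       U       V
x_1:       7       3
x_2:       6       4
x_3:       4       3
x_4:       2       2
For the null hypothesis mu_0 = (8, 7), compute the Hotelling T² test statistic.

Step 1 — sample mean vector:
  mean(U) = (7 + 6 + 4 + 2) / 4 = 19/4 = 4.75
  mean(V) = (3 + 4 + 3 + 2) / 4 = 12/4 = 3
  x̄ = (4.75, 3),  deviation x̄ - mu_0 = (4.75, 3) - (8, 7) = (-3.25, -4).

Step 2 — sample covariance matrix, S[i,j] = (1/(n-1)) · Σ_k (x_{k,i} - mean_i) · (x_{k,j} - mean_j), divisor n-1 = 3:
  S[U,U] = ((2.25)·(2.25) + (1.25)·(1.25) + (-0.75)·(-0.75) + (-2.75)·(-2.75)) / 3 = 14.75/3 = 4.9167
  S[U,V] = ((2.25)·(0) + (1.25)·(1) + (-0.75)·(0) + (-2.75)·(-1)) / 3 = 4/3 = 1.3333
  S[V,V] = ((0)·(0) + (1)·(1) + (0)·(0) + (-1)·(-1)) / 3 = 2/3 = 0.6667
  S = [[4.9167, 1.3333],
 [1.3333, 0.6667]].

Step 3 — invert S. det(S) = 4.9167·0.6667 - (1.3333)² = 1.5.
  S^{-1} = (1/det) · [[d, -b], [-b, a]] = [[0.4444, -0.8889],
 [-0.8889, 3.2778]].

Step 4 — quadratic form (x̄ - mu_0)^T · S^{-1} · (x̄ - mu_0):
  S^{-1} · (x̄ - mu_0) = (2.1111, -10.2222),
  (x̄ - mu_0)^T · [...] = (-3.25)·(2.1111) + (-4)·(-10.2222) = 34.0278.

Step 5 — scale by n: T² = 4 · 34.0278 = 136.1111.

T² ≈ 136.1111


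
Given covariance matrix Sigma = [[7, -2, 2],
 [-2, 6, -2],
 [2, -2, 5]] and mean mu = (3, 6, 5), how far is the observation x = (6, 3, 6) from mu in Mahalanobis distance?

Step 1 — centre the observation: (x - mu) = (3, -3, 1).

Step 2 — invert Sigma (cofactor / det for 3×3, or solve directly):
  Sigma^{-1} = [[0.1688, 0.039, -0.0519],
 [0.039, 0.2013, 0.0649],
 [-0.0519, 0.0649, 0.2468]].

Step 3 — form the quadratic (x - mu)^T · Sigma^{-1} · (x - mu):
  Sigma^{-1} · (x - mu) = (0.3377, -0.4221, -0.1039).
  (x - mu)^T · [Sigma^{-1} · (x - mu)] = (3)·(0.3377) + (-3)·(-0.4221) + (1)·(-0.1039) = 2.1753.

Step 4 — take square root: d = √(2.1753) ≈ 1.4749.

d(x, mu) = √(2.1753) ≈ 1.4749


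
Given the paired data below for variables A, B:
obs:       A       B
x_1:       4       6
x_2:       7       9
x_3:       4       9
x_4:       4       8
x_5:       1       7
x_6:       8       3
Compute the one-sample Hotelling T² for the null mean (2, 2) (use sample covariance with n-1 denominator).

Step 1 — sample mean vector:
  mean(A) = (4 + 7 + 4 + 4 + 1 + 8) / 6 = 28/6 = 4.6667
  mean(B) = (6 + 9 + 9 + 8 + 7 + 3) / 6 = 42/6 = 7
  x̄ = (4.6667, 7),  deviation x̄ - mu_0 = (4.6667, 7) - (2, 2) = (2.6667, 5).

Step 2 — sample covariance matrix, S[i,j] = (1/(n-1)) · Σ_k (x_{k,i} - mean_i) · (x_{k,j} - mean_j), divisor n-1 = 5:
  S[A,A] = ((-0.6667)·(-0.6667) + (2.3333)·(2.3333) + (-0.6667)·(-0.6667) + (-0.6667)·(-0.6667) + (-3.6667)·(-3.6667) + (3.3333)·(3.3333)) / 5 = 31.3333/5 = 6.2667
  S[A,B] = ((-0.6667)·(-1) + (2.3333)·(2) + (-0.6667)·(2) + (-0.6667)·(1) + (-3.6667)·(0) + (3.3333)·(-4)) / 5 = -10/5 = -2
  S[B,B] = ((-1)·(-1) + (2)·(2) + (2)·(2) + (1)·(1) + (0)·(0) + (-4)·(-4)) / 5 = 26/5 = 5.2
  S = [[6.2667, -2],
 [-2, 5.2]].

Step 3 — invert S. det(S) = 6.2667·5.2 - (-2)² = 28.5867.
  S^{-1} = (1/det) · [[d, -b], [-b, a]] = [[0.1819, 0.07],
 [0.07, 0.2192]].

Step 4 — quadratic form (x̄ - mu_0)^T · S^{-1} · (x̄ - mu_0):
  S^{-1} · (x̄ - mu_0) = (0.8349, 1.2826),
  (x̄ - mu_0)^T · [...] = (2.6667)·(0.8349) + (5)·(1.2826) = 8.6396.

Step 5 — scale by n: T² = 6 · 8.6396 = 51.8377.

T² ≈ 51.8377


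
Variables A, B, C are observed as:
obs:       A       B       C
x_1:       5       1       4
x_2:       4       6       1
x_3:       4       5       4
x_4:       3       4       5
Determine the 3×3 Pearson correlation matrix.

Step 1 — column means:
  mean(A) = (5 + 4 + 4 + 3) / 4 = 16/4 = 4
  mean(B) = (1 + 6 + 5 + 4) / 4 = 16/4 = 4
  mean(C) = (4 + 1 + 4 + 5) / 4 = 14/4 = 3.5

Step 2 — sample variances and covariances s[i,j] = (1/(n-1)) · Σ_k (x_{k,i} - mean_i) · (x_{k,j} - mean_j), with n-1 = 3:
  s[A,A] = ((1)·(1) + (0)·(0) + (0)·(0) + (-1)·(-1)) / 3 = 2/3 = 0.6667
  s[A,B] = ((1)·(-3) + (0)·(2) + (0)·(1) + (-1)·(0)) / 3 = -3/3 = -1
  s[A,C] = ((1)·(0.5) + (0)·(-2.5) + (0)·(0.5) + (-1)·(1.5)) / 3 = -1/3 = -0.3333
  s[B,B] = ((-3)·(-3) + (2)·(2) + (1)·(1) + (0)·(0)) / 3 = 14/3 = 4.6667
  s[B,C] = ((-3)·(0.5) + (2)·(-2.5) + (1)·(0.5) + (0)·(1.5)) / 3 = -6/3 = -2
  s[C,C] = ((0.5)·(0.5) + (-2.5)·(-2.5) + (0.5)·(0.5) + (1.5)·(1.5)) / 3 = 9/3 = 3
  Sample standard deviations s_i = √(s[i,i]):
  s(A) = √(0.6667) = 0.8165
  s(B) = √(4.6667) = 2.1602
  s(C) = √(3) = 1.7321

Step 3 — r_{ij} = s_{ij} / (s_i · s_j):
  r[A,A] = 1 (diagonal).
  r[A,B] = -1 / (0.8165 · 2.1602) = -1 / 1.7638 = -0.5669
  r[A,C] = -0.3333 / (0.8165 · 1.7321) = -0.3333 / 1.4142 = -0.2357
  r[B,B] = 1 (diagonal).
  r[B,C] = -2 / (2.1602 · 1.7321) = -2 / 3.7417 = -0.5345
  r[C,C] = 1 (diagonal).

R is symmetric with unit diagonal. Assembling:

R = [[1, -0.5669, -0.2357],
 [-0.5669, 1, -0.5345],
 [-0.2357, -0.5345, 1]]


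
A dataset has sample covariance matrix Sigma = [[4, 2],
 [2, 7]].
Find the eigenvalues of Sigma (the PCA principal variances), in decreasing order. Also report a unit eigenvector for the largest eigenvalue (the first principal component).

Step 1 — characteristic polynomial of 2×2 Sigma:
  det(Sigma - λI) = λ² - trace · λ + det = 0.
  trace = 4 + 7 = 11, det = 4·7 - (2)² = 24.
Step 2 — discriminant:
  Δ = trace² - 4·det = 121 - 96 = 25.
Step 3 — eigenvalues:
  λ = (trace ± √Δ)/2 = (11 ± 5)/2,
  λ_1 = 8,  λ_2 = 3.

Step 4 — unit eigenvector for λ_1: solve (Sigma - λ_1 I)v = 0. First row:
  (4 - 8)·v_x + (2)·v_y = 0, i.e. (-4)·v_x + (2)·v_y = 0,
  so v ∝ (b, λ_1 - a) = (2, 4) = u.
  ||u|| = √((2)² + (4)²) = √(20) ≈ 4.4721,
  v_1 = u/||u|| ≈ (0.4472, 0.8944) (||v_1|| = 1).

λ_1 = 8,  λ_2 = 3;  v_1 ≈ (0.4472, 0.8944)


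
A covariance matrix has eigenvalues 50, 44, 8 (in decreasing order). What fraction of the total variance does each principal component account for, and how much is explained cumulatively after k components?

Step 1 — total variance = trace(Sigma) = Σ λ_i = 50 + 44 + 8 = 102.

Step 2 — fraction explained by component i = λ_i / Σ λ:
  PC1: 50/102 = 0.4902
  PC2: 44/102 = 0.4314
  PC3: 8/102 = 0.0784

Step 3 — cumulative fraction after k components = (λ_1 + ... + λ_k) / Σ λ:
  k = 1: 50/102 = 0.4902
  k = 2: (50 + 44)/102 = 94/102 = 0.9216
  k = 3: (50 + 44 + 8)/102 = 102/102 = 1

Summary (fraction, with percent):

explained: PC1 0.4902 (49.02%), PC2 0.4314 (43.14%), PC3 0.0784 (7.84%);  cumulative: 0.4902, 0.9216, 1


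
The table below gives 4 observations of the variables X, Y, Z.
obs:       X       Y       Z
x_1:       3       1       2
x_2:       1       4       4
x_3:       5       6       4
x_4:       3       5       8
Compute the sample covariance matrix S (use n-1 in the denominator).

Step 1 — column means:
  mean(X) = (3 + 1 + 5 + 3) / 4 = 12/4 = 3
  mean(Y) = (1 + 4 + 6 + 5) / 4 = 16/4 = 4
  mean(Z) = (2 + 4 + 4 + 8) / 4 = 18/4 = 4.5

Step 2 — sample covariance S[i,j] = (1/(n-1)) · Σ_k (x_{k,i} - mean_i) · (x_{k,j} - mean_j), with n-1 = 3.
  S[X,X] = ((0)·(0) + (-2)·(-2) + (2)·(2) + (0)·(0)) / 3 = 8/3 = 2.6667
  S[X,Y] = ((0)·(-3) + (-2)·(0) + (2)·(2) + (0)·(1)) / 3 = 4/3 = 1.3333
  S[X,Z] = ((0)·(-2.5) + (-2)·(-0.5) + (2)·(-0.5) + (0)·(3.5)) / 3 = 0/3 = 0
  S[Y,Y] = ((-3)·(-3) + (0)·(0) + (2)·(2) + (1)·(1)) / 3 = 14/3 = 4.6667
  S[Y,Z] = ((-3)·(-2.5) + (0)·(-0.5) + (2)·(-0.5) + (1)·(3.5)) / 3 = 10/3 = 3.3333
  S[Z,Z] = ((-2.5)·(-2.5) + (-0.5)·(-0.5) + (-0.5)·(-0.5) + (3.5)·(3.5)) / 3 = 19/3 = 6.3333

S is symmetric (S[j,i] = S[i,j]). Assembling:

S = [[2.6667, 1.3333, 0],
 [1.3333, 4.6667, 3.3333],
 [0, 3.3333, 6.3333]]


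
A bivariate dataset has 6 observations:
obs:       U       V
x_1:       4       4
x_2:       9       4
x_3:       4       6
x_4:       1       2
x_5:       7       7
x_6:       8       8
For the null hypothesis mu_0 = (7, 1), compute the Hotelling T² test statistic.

Step 1 — sample mean vector:
  mean(U) = (4 + 9 + 4 + 1 + 7 + 8) / 6 = 33/6 = 5.5
  mean(V) = (4 + 4 + 6 + 2 + 7 + 8) / 6 = 31/6 = 5.1667
  x̄ = (5.5, 5.1667),  deviation x̄ - mu_0 = (5.5, 5.1667) - (7, 1) = (-1.5, 4.1667).

Step 2 — sample covariance matrix, S[i,j] = (1/(n-1)) · Σ_k (x_{k,i} - mean_i) · (x_{k,j} - mean_j), divisor n-1 = 5:
  S[U,U] = ((-1.5)·(-1.5) + (3.5)·(3.5) + (-1.5)·(-1.5) + (-4.5)·(-4.5) + (1.5)·(1.5) + (2.5)·(2.5)) / 5 = 45.5/5 = 9.1
  S[U,V] = ((-1.5)·(-1.1667) + (3.5)·(-1.1667) + (-1.5)·(0.8333) + (-4.5)·(-3.1667) + (1.5)·(1.8333) + (2.5)·(2.8333)) / 5 = 20.5/5 = 4.1
  S[V,V] = ((-1.1667)·(-1.1667) + (-1.1667)·(-1.1667) + (0.8333)·(0.8333) + (-3.1667)·(-3.1667) + (1.8333)·(1.8333) + (2.8333)·(2.8333)) / 5 = 24.8333/5 = 4.9667
  S = [[9.1, 4.1],
 [4.1, 4.9667]].

Step 3 — invert S. det(S) = 9.1·4.9667 - (4.1)² = 28.3867.
  S^{-1} = (1/det) · [[d, -b], [-b, a]] = [[0.175, -0.1444],
 [-0.1444, 0.3206]].

Step 4 — quadratic form (x̄ - mu_0)^T · S^{-1} · (x̄ - mu_0):
  S^{-1} · (x̄ - mu_0) = (-0.8643, 1.5524),
  (x̄ - mu_0)^T · [...] = (-1.5)·(-0.8643) + (4.1667)·(1.5524) = 7.7646.

Step 5 — scale by n: T² = 6 · 7.7646 = 46.5876.

T² ≈ 46.5876
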